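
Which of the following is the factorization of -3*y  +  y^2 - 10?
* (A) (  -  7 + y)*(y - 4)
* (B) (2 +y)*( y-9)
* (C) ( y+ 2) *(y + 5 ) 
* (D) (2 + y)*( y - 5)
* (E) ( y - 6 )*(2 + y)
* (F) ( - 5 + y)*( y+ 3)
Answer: D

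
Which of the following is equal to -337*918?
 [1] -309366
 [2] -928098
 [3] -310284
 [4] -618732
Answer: 1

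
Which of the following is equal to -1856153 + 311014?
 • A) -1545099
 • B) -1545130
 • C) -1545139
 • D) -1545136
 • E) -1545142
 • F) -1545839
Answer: C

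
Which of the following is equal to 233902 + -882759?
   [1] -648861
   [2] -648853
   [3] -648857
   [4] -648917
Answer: 3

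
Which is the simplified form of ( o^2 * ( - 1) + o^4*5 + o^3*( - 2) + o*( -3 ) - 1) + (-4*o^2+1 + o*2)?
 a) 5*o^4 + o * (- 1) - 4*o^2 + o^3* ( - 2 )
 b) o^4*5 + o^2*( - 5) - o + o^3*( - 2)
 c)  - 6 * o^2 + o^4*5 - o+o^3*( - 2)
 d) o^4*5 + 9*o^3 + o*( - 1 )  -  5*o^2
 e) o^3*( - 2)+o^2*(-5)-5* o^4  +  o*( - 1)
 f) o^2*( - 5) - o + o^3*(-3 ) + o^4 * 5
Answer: b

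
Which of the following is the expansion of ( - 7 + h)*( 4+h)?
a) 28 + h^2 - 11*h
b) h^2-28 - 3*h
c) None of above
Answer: b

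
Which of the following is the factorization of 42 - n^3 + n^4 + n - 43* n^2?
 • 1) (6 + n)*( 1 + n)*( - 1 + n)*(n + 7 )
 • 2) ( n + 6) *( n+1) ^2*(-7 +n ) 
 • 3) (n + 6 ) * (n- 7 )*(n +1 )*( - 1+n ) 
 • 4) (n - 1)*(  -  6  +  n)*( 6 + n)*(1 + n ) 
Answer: 3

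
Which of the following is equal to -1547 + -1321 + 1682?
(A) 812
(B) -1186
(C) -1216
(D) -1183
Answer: B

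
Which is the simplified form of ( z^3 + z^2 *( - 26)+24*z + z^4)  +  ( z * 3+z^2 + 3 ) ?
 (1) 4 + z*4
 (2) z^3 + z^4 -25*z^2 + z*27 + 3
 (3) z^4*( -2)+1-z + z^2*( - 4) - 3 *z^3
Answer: 2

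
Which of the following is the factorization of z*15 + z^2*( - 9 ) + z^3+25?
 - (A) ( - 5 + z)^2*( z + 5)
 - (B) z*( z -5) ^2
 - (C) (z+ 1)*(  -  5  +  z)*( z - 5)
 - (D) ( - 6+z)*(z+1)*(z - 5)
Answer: C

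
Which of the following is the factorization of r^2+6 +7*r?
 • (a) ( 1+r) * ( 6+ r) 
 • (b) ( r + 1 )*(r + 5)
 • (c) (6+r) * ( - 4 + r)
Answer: a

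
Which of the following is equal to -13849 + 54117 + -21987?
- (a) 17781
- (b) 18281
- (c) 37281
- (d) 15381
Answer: b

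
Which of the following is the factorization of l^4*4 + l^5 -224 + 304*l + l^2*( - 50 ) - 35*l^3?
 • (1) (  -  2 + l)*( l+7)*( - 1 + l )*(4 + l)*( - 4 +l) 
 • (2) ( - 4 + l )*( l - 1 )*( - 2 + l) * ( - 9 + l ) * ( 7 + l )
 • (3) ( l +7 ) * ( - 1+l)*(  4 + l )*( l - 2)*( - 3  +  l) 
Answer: 1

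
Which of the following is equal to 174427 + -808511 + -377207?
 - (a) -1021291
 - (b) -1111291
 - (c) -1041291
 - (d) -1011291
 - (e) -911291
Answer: d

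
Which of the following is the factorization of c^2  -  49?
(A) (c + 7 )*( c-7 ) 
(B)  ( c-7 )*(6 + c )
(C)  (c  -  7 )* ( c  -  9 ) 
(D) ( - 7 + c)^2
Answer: A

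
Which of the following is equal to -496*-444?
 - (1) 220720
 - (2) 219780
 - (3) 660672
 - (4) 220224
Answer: 4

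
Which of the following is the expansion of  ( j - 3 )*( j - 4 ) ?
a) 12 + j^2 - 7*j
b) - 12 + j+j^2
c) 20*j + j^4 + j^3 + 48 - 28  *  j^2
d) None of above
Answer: a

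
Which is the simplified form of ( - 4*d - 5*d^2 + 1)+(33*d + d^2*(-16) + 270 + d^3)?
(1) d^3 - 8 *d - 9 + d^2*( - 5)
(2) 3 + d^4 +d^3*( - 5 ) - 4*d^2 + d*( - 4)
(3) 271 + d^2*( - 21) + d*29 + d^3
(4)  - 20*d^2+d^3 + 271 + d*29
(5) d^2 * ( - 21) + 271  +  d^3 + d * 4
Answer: 3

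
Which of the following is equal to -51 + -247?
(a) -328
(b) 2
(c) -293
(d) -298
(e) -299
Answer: d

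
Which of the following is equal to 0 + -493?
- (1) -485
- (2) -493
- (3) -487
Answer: 2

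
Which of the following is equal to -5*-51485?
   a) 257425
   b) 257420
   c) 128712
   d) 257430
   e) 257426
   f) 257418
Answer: a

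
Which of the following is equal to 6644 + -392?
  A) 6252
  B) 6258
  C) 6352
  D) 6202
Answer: A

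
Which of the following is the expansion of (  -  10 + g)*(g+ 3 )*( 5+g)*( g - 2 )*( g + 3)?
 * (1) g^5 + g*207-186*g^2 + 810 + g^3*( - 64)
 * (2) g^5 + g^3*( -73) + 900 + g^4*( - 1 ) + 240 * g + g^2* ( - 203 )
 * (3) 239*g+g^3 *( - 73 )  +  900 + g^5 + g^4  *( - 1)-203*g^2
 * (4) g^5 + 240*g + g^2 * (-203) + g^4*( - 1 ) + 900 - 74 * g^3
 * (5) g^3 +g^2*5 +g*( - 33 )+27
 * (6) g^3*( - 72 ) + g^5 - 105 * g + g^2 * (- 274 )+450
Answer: 2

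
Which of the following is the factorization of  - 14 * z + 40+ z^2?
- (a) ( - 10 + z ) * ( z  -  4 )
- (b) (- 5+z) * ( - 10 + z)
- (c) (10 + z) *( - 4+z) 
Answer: a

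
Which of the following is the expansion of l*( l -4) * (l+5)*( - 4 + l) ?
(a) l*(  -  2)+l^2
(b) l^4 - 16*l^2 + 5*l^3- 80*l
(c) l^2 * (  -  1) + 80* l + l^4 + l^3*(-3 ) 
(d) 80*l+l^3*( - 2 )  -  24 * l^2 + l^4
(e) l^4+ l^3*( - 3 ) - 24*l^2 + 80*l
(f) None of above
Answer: e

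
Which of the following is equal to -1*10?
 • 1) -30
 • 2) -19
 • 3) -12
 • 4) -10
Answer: 4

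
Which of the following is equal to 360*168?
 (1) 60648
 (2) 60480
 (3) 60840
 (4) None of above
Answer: 2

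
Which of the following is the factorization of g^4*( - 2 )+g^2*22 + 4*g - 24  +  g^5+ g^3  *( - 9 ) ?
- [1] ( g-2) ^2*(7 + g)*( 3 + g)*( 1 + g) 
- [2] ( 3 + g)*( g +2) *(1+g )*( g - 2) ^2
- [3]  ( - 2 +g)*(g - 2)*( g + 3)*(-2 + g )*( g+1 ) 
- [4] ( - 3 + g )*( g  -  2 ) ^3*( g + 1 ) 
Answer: 3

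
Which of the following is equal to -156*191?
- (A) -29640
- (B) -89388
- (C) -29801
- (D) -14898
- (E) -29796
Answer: E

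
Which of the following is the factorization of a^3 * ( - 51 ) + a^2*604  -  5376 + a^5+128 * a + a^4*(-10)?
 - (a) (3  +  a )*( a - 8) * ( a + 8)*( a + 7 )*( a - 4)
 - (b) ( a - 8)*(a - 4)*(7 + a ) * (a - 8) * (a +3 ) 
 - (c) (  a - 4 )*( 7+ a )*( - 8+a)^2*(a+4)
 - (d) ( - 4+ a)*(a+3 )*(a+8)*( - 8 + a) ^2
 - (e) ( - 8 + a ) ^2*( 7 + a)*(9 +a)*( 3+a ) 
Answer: b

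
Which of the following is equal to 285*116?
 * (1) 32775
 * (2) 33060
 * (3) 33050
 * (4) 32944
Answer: 2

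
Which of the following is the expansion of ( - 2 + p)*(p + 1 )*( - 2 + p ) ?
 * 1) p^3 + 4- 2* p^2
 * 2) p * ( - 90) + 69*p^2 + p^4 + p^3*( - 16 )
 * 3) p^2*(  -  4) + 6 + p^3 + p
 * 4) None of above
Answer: 4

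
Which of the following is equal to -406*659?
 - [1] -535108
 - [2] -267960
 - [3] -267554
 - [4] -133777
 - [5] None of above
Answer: 3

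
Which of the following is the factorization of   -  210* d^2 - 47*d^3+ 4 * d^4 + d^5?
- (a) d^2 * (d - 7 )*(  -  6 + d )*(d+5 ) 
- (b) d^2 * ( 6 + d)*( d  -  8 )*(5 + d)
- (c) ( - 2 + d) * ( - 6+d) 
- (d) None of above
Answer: d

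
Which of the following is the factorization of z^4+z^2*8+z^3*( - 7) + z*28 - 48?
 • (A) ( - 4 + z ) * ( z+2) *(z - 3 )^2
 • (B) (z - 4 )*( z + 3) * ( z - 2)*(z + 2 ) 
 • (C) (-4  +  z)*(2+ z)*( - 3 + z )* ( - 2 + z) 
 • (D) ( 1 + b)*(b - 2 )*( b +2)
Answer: C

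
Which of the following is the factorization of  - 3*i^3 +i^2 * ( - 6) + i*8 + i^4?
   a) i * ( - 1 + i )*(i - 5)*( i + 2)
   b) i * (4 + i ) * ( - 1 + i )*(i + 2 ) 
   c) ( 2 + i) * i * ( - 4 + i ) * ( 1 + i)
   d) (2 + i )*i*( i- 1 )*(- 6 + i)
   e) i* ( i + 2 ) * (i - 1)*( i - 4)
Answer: e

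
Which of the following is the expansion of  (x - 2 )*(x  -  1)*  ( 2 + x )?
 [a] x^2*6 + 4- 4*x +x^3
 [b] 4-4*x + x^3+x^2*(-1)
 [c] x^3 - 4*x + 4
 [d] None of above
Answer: b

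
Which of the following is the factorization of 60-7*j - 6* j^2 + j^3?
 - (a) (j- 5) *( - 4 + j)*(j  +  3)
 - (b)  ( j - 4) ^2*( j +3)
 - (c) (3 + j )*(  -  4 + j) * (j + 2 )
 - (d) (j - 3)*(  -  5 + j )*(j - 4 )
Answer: a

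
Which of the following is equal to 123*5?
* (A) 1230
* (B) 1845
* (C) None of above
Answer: C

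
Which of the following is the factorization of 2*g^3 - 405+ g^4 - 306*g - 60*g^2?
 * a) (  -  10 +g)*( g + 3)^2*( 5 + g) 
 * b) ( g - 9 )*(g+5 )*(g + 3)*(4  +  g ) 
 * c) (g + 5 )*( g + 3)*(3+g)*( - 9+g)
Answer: c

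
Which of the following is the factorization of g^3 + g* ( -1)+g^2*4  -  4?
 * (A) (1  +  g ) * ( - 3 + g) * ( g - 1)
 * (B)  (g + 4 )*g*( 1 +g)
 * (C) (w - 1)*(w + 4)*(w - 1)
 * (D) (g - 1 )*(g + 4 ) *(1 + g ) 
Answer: D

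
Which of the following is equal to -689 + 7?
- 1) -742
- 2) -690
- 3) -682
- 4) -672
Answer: 3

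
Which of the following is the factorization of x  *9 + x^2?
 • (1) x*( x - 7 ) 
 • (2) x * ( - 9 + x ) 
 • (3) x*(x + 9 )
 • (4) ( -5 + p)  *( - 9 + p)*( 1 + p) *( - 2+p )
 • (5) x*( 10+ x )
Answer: 3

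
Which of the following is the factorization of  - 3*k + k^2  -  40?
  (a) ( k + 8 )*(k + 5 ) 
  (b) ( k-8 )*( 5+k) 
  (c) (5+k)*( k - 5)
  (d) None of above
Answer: b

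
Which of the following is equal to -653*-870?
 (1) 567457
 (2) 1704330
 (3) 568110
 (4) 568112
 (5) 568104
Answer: 3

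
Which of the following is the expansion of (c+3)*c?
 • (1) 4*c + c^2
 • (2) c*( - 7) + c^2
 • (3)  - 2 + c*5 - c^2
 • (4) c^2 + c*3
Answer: 4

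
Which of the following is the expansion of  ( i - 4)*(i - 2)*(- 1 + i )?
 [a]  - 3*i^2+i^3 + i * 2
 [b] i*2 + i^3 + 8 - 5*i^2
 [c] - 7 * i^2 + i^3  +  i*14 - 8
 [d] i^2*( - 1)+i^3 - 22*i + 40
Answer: c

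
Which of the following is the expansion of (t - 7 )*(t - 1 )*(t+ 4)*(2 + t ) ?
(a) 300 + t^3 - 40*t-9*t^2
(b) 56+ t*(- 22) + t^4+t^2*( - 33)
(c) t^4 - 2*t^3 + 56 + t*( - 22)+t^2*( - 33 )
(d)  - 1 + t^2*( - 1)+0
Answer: c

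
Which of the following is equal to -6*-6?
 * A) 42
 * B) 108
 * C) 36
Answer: C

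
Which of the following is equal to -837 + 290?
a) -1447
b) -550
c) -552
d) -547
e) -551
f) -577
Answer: d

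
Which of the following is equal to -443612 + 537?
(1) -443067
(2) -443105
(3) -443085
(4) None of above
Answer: 4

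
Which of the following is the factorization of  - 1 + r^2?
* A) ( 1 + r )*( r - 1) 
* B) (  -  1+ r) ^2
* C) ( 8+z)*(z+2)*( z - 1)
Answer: A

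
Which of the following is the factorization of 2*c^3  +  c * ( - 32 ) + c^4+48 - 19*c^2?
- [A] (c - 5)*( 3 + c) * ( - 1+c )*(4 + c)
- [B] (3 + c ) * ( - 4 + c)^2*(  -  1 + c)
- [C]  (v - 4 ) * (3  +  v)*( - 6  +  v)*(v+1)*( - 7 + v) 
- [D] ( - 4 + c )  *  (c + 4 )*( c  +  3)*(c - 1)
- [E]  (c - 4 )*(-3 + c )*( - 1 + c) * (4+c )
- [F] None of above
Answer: D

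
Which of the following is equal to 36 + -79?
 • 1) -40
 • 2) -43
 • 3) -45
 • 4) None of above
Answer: 2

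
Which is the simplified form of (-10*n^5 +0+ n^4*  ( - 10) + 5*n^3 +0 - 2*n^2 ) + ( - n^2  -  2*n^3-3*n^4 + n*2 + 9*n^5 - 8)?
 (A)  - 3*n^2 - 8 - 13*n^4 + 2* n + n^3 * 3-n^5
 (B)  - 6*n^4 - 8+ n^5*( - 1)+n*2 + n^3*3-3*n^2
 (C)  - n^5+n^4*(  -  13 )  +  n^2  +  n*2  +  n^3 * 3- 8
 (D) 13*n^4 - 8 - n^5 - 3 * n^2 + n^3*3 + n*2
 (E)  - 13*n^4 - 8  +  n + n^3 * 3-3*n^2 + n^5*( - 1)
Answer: A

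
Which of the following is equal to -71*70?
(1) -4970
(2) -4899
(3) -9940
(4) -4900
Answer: 1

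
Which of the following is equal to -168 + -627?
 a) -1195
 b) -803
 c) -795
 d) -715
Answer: c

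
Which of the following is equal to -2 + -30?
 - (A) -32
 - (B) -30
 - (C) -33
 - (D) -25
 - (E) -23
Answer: A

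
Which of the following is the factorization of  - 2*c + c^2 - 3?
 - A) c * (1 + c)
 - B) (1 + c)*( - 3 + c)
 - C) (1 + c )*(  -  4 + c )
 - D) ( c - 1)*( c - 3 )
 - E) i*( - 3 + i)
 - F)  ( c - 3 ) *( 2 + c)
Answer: B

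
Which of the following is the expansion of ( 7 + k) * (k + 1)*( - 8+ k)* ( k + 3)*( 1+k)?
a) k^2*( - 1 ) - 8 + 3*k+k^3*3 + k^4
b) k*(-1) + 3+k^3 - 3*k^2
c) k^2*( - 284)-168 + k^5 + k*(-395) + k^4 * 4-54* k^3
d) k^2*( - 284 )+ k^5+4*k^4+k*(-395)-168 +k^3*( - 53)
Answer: c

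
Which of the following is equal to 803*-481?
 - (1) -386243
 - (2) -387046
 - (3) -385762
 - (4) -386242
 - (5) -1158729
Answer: 1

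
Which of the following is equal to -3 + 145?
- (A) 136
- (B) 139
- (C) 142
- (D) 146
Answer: C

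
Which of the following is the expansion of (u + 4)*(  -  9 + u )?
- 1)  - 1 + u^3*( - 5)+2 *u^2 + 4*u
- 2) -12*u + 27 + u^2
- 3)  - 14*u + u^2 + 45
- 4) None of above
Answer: 4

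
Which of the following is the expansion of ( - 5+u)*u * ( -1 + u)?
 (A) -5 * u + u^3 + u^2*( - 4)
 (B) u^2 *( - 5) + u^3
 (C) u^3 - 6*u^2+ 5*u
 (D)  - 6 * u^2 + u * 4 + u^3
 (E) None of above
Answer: C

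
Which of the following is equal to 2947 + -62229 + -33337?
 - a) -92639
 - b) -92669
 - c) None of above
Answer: c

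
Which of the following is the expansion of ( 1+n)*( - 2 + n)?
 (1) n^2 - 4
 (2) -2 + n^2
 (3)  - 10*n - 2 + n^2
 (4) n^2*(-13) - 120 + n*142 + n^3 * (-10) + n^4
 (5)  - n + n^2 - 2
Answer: 5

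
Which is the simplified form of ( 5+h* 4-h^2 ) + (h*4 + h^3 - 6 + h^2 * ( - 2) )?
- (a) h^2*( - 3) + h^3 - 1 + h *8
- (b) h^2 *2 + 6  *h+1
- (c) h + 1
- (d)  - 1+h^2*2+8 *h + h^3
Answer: a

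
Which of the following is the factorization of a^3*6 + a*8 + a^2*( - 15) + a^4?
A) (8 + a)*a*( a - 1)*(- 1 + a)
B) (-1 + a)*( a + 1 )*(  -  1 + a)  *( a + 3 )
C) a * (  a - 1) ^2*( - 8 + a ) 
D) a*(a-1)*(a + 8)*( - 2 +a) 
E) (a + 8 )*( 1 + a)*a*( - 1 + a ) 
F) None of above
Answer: A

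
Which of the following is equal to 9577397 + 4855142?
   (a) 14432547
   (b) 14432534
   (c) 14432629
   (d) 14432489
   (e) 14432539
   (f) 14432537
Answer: e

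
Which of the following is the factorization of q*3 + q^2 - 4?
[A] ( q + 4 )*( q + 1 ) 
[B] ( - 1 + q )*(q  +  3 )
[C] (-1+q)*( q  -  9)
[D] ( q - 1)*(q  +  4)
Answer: D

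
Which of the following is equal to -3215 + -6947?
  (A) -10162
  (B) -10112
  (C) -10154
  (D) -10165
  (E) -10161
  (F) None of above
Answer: A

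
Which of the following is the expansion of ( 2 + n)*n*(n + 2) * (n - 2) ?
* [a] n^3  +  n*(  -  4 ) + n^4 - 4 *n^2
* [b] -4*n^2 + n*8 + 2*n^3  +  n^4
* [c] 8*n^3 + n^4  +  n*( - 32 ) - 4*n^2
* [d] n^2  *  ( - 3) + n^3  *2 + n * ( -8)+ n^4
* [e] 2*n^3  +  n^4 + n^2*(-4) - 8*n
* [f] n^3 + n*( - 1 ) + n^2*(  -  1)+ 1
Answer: e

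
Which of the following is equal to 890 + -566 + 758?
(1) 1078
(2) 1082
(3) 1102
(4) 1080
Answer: 2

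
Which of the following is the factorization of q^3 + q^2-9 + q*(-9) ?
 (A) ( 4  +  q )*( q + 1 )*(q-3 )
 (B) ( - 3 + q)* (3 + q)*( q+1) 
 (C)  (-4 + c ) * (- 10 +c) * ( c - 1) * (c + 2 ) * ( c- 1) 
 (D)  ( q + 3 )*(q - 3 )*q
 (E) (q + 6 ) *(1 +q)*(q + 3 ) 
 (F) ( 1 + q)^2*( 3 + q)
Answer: B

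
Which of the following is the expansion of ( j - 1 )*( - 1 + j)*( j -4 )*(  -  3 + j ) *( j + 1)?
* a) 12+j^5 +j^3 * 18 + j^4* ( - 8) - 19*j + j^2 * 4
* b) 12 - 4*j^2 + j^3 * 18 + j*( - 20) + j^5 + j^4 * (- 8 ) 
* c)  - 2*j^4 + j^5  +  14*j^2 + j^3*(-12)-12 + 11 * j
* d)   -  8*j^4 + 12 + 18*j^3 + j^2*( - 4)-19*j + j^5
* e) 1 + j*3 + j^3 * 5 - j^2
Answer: d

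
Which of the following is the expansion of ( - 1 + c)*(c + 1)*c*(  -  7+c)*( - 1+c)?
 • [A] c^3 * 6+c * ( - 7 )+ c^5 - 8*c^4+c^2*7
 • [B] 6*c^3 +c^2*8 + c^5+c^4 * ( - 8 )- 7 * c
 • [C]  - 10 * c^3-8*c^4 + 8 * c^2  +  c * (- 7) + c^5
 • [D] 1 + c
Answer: B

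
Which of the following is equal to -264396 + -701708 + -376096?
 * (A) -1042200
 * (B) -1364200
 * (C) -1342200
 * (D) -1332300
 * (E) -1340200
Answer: C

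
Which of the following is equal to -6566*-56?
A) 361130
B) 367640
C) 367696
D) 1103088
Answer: C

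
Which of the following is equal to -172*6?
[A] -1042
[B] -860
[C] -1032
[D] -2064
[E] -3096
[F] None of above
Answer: C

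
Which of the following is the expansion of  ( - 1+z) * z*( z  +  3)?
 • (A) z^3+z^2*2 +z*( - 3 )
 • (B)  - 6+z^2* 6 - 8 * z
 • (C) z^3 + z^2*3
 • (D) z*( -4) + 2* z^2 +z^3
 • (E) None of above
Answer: A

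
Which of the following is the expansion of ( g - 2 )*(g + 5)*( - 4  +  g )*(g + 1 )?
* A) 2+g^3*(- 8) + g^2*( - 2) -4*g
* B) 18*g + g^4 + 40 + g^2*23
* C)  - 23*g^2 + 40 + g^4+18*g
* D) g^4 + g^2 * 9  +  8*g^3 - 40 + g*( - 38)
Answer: C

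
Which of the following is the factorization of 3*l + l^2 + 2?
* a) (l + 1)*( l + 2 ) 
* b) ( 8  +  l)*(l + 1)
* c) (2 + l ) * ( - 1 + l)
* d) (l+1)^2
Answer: a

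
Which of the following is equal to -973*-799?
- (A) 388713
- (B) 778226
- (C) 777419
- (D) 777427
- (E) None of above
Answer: D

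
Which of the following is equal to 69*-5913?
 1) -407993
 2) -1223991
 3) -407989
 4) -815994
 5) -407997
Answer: 5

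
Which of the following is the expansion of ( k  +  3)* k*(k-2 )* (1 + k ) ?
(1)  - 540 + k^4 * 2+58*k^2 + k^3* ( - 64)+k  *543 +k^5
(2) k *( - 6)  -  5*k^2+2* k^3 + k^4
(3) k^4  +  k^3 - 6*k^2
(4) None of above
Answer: 2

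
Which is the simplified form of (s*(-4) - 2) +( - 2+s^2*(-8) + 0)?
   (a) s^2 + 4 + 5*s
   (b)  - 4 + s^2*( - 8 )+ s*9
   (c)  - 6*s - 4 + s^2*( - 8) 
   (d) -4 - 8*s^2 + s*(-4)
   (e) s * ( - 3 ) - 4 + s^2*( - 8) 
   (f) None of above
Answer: d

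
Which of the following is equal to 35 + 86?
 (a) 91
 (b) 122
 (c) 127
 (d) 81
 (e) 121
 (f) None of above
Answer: e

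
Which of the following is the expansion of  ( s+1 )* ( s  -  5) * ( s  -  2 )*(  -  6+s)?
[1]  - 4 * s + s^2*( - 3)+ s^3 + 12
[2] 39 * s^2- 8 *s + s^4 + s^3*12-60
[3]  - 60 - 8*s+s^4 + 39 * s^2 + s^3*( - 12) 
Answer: 3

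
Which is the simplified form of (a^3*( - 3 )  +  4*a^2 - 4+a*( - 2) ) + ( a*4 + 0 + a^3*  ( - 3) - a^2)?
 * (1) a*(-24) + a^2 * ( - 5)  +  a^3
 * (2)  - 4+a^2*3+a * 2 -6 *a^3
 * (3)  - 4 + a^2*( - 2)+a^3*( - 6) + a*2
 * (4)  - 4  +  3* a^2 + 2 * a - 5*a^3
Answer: 2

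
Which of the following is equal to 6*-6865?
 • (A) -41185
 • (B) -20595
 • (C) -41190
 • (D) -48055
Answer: C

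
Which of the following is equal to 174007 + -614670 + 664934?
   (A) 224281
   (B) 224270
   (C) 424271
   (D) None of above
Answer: D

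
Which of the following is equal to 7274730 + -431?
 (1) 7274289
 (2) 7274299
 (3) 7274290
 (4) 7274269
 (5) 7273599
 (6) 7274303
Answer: 2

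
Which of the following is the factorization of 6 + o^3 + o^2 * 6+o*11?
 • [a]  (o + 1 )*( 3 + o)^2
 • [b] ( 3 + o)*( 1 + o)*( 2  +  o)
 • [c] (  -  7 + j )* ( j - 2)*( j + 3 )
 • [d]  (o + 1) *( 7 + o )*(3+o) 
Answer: b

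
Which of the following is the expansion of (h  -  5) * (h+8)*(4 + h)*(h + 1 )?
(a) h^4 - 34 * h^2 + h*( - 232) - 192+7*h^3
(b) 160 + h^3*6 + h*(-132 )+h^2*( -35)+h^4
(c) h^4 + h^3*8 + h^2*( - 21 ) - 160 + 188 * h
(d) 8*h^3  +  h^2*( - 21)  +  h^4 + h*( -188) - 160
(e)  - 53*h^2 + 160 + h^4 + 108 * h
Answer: d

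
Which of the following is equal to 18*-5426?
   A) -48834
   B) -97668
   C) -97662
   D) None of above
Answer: B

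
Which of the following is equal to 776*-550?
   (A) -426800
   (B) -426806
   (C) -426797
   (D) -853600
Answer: A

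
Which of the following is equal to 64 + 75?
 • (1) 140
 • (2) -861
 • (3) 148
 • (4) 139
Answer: 4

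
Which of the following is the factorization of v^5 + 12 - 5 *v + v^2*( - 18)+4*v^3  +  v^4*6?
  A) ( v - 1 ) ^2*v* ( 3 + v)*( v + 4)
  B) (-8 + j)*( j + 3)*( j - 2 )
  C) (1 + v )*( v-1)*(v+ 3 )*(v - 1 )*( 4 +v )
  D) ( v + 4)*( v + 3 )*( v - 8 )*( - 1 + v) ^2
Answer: C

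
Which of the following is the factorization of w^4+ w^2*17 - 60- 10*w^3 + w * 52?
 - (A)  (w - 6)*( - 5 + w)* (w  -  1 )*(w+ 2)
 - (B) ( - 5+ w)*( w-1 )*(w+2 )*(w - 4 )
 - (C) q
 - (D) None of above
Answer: A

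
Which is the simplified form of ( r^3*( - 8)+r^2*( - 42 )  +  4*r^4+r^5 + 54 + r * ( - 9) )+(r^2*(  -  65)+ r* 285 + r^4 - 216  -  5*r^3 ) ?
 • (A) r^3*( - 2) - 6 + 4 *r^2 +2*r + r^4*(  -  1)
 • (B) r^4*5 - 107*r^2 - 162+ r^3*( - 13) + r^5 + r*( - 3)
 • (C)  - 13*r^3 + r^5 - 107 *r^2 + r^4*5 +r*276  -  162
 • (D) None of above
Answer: C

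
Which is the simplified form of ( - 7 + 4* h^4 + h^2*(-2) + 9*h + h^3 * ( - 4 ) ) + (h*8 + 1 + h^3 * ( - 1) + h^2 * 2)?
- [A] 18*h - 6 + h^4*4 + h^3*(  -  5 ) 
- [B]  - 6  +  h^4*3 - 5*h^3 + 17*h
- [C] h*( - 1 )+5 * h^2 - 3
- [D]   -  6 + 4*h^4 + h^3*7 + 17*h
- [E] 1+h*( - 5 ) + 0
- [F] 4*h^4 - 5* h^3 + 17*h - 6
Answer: F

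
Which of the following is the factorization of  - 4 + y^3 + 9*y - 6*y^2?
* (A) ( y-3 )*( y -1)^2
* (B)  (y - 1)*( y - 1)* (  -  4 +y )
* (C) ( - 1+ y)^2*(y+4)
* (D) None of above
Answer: B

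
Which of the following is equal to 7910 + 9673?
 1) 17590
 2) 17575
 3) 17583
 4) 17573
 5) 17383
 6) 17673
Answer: 3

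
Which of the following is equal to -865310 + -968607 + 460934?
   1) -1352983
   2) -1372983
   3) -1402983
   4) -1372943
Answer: 2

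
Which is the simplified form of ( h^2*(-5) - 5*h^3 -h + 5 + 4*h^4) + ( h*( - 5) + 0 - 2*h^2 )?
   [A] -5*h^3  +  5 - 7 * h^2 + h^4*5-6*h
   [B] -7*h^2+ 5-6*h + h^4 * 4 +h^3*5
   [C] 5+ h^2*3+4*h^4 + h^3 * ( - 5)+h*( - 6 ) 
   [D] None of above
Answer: D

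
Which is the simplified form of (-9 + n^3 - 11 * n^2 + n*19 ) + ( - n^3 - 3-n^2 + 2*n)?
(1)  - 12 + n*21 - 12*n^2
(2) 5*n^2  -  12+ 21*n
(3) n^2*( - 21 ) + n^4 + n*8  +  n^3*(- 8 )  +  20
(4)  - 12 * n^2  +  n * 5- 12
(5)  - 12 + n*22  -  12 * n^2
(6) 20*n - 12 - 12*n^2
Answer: 1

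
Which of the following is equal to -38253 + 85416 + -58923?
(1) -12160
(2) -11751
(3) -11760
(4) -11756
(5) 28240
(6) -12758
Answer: 3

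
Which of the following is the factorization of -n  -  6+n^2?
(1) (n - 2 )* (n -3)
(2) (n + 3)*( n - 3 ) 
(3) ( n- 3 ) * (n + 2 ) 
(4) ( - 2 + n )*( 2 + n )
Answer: 3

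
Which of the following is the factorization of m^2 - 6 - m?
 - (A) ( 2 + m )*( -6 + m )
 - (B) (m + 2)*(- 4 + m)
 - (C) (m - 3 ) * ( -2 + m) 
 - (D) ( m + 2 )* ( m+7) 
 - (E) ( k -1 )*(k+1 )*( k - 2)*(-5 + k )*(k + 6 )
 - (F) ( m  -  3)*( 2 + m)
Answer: F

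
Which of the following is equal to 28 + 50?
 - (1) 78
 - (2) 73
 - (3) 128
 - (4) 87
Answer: 1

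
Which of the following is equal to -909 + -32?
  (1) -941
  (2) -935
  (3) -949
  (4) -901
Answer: 1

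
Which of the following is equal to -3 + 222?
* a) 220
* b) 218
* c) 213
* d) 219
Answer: d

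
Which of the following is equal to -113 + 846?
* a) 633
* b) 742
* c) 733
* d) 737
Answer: c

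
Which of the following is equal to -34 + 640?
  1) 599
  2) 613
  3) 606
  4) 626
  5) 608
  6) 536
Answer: 3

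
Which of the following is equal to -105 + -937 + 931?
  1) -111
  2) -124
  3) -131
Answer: 1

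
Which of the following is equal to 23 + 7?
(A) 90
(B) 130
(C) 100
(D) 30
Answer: D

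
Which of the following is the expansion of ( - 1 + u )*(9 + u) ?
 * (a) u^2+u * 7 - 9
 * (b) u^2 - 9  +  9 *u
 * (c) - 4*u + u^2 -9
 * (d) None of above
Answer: d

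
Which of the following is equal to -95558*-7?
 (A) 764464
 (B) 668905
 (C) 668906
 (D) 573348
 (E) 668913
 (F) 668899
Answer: C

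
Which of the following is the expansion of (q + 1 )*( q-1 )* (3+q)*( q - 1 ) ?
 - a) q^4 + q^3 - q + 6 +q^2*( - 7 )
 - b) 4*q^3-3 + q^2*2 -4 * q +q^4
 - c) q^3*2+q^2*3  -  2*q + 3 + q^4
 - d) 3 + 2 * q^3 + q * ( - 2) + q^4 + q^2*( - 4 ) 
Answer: d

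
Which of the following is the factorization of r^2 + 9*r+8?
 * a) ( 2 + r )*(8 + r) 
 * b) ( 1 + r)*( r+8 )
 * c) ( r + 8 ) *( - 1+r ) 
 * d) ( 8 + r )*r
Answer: b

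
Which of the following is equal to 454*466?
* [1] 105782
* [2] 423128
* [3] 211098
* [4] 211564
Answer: 4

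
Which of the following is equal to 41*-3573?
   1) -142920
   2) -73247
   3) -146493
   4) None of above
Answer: 3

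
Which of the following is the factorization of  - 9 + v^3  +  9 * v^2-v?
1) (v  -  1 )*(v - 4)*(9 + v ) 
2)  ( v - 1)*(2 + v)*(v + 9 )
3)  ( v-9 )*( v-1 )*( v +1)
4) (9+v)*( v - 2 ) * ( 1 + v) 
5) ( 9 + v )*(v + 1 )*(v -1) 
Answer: 5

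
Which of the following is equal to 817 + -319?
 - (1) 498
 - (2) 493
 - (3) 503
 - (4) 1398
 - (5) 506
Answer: 1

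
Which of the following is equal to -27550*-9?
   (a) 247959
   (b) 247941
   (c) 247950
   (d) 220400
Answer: c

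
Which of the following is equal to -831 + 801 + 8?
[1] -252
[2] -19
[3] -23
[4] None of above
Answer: 4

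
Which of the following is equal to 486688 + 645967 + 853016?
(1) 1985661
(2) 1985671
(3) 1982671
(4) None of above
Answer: 2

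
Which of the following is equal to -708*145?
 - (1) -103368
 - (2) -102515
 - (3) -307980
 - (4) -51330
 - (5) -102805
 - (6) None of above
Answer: 6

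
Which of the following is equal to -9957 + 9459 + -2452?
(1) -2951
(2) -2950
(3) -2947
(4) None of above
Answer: 2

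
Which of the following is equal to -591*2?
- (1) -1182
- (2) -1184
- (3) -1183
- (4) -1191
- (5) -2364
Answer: 1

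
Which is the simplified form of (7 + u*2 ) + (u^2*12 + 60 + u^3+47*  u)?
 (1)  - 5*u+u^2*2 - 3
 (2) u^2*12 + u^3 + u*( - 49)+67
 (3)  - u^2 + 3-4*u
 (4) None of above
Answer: 4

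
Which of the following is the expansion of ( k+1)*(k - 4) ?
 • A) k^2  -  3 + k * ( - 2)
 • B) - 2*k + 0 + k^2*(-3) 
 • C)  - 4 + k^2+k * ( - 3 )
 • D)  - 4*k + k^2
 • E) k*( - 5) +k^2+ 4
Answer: C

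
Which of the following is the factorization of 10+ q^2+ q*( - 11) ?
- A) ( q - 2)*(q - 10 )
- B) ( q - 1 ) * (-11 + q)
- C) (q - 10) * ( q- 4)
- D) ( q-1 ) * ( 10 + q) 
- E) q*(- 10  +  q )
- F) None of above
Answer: F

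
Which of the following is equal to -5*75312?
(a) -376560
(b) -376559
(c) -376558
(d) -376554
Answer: a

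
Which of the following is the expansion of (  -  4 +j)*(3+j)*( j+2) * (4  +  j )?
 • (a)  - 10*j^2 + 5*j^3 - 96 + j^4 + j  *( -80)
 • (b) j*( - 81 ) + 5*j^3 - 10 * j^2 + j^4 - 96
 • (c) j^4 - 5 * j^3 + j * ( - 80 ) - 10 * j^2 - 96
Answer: a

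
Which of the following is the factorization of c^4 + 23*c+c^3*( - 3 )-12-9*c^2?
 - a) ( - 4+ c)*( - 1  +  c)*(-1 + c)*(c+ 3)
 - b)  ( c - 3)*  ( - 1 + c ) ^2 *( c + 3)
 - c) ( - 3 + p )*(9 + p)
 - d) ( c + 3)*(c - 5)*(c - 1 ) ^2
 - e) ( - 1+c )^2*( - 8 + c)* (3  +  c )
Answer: a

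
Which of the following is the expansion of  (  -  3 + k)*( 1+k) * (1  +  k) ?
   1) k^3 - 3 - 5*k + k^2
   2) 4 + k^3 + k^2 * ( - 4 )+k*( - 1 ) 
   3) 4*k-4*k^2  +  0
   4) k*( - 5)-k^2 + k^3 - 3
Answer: 4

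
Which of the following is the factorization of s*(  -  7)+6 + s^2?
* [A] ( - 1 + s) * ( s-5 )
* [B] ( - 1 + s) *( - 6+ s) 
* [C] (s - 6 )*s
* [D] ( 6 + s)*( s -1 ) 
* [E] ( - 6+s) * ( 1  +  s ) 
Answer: B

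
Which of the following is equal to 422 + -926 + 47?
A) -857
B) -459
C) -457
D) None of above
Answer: C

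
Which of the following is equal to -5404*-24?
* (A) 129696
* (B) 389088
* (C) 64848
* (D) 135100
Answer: A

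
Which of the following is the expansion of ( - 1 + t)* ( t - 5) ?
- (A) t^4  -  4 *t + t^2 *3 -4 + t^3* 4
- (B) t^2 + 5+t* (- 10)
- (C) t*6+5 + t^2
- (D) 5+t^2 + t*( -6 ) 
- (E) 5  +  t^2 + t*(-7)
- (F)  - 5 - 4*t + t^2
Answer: D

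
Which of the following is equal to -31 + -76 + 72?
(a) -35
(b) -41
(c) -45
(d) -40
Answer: a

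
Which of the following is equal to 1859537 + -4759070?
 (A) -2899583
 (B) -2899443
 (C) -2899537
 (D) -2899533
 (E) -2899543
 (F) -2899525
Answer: D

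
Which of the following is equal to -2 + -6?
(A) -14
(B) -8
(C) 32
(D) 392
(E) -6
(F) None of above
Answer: B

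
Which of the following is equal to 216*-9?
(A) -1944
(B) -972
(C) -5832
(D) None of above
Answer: A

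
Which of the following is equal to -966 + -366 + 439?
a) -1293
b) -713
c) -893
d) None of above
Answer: c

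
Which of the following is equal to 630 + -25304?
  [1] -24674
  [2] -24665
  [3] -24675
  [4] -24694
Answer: 1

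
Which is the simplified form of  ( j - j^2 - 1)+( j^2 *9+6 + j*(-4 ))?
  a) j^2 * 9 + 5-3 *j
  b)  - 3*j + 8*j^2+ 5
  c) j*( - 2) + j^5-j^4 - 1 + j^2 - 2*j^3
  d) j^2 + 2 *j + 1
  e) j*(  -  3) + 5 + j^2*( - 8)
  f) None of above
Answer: b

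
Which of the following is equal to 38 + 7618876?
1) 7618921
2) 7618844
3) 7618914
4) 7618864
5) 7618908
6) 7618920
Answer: 3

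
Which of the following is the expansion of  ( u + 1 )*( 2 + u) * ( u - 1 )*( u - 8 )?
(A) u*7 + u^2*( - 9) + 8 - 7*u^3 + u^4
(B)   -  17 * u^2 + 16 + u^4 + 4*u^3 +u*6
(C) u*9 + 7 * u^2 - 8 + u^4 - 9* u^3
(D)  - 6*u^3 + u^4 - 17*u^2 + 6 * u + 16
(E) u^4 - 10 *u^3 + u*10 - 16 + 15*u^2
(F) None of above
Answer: D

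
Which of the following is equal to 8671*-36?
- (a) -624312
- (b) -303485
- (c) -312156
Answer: c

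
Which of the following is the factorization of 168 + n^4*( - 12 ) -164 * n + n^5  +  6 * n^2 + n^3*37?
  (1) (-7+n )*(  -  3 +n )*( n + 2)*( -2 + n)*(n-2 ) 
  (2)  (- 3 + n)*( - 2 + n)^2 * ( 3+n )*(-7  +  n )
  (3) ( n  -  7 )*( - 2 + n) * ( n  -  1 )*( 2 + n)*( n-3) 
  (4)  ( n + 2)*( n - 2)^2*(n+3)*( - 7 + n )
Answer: 1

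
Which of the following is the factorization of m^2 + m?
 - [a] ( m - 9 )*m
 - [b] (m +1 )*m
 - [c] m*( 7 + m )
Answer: b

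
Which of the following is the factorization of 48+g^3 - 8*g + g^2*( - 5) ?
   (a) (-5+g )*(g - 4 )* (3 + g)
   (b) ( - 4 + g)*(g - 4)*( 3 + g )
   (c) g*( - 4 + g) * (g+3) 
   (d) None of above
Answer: b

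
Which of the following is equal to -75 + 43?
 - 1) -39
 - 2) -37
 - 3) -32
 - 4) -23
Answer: 3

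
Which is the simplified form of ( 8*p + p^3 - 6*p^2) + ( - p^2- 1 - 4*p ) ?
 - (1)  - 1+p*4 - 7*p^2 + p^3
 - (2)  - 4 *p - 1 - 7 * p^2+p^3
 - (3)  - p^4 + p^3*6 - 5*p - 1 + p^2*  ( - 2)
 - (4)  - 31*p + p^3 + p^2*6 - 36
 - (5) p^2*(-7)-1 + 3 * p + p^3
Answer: 1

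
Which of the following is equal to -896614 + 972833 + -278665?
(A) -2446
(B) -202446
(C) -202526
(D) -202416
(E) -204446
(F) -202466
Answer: B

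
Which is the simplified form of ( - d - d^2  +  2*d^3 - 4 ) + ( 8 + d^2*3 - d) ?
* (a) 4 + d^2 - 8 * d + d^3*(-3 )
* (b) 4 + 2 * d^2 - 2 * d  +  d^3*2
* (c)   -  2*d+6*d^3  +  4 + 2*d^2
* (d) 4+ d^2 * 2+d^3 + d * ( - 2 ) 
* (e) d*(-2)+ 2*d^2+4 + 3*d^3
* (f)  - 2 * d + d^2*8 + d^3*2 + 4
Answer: b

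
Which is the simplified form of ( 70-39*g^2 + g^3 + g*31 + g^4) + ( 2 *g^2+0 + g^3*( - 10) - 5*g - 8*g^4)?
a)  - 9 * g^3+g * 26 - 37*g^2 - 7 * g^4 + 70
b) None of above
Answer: a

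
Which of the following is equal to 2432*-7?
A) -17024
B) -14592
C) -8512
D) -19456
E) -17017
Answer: A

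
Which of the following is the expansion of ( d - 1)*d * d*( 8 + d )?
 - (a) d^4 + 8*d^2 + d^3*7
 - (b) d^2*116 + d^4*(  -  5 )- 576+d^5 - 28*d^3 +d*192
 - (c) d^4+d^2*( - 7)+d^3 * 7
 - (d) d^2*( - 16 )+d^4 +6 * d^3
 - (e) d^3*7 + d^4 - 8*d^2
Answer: e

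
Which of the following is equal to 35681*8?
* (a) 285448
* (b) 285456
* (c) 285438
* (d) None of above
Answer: a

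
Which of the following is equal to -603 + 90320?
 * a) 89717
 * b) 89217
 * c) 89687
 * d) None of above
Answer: a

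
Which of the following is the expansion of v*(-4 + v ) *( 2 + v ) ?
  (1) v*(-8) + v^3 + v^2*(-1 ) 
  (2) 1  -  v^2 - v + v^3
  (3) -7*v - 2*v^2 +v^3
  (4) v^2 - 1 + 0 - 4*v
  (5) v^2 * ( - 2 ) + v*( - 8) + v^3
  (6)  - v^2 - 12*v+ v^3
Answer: 5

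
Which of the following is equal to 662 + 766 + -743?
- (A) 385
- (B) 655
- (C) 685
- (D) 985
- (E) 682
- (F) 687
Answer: C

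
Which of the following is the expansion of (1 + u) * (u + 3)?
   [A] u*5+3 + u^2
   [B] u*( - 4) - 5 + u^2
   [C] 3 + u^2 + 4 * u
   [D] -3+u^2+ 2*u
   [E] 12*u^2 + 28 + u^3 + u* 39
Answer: C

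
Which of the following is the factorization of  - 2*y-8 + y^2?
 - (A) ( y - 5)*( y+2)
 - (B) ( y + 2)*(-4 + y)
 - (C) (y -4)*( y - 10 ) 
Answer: B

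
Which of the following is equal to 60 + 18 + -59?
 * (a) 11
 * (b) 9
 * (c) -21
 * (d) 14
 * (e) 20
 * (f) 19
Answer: f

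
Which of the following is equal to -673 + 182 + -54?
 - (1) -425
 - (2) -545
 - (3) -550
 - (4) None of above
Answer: 2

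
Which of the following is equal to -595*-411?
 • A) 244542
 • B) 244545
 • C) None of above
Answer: B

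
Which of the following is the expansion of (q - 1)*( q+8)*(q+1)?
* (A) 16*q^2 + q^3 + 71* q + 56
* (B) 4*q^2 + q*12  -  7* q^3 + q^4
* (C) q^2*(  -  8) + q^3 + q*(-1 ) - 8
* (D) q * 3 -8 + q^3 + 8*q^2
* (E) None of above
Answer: E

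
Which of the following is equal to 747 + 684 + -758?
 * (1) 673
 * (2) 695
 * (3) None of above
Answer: 1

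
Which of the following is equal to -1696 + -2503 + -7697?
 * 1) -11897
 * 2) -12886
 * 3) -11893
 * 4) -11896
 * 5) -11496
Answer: 4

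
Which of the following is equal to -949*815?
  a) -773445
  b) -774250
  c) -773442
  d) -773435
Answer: d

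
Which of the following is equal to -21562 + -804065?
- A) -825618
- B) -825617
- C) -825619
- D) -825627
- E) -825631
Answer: D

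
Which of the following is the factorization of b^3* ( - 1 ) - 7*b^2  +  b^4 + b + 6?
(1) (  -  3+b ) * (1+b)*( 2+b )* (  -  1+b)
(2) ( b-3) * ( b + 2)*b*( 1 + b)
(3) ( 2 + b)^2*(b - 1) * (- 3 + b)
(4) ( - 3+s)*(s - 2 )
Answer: 1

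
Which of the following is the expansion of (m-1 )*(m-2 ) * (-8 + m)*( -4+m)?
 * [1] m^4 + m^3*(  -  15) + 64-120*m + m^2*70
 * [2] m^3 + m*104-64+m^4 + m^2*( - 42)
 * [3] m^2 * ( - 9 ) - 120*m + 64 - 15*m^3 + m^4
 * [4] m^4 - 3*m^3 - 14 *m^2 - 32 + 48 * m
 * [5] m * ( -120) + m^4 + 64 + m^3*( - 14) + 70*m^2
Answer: 1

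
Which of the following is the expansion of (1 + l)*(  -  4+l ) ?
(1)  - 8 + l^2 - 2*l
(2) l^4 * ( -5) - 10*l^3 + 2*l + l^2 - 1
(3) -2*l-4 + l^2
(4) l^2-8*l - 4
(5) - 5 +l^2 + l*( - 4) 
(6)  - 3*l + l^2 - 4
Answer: 6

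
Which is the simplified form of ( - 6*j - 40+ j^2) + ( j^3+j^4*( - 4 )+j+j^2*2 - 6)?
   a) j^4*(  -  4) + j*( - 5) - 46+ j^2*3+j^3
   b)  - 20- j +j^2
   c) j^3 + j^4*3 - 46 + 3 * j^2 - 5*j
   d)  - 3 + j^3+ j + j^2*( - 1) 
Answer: a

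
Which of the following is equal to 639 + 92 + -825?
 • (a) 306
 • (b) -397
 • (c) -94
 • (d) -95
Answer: c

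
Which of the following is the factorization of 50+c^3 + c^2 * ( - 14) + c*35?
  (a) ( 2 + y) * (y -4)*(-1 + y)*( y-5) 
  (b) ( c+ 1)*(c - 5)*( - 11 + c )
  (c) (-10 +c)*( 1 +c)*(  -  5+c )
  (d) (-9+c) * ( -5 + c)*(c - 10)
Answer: c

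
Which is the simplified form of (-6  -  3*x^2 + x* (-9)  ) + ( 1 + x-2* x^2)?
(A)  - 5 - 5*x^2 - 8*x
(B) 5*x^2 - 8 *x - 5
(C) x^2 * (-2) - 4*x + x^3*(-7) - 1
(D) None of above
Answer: A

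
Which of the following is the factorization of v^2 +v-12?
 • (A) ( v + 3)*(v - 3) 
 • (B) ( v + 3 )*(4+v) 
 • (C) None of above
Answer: C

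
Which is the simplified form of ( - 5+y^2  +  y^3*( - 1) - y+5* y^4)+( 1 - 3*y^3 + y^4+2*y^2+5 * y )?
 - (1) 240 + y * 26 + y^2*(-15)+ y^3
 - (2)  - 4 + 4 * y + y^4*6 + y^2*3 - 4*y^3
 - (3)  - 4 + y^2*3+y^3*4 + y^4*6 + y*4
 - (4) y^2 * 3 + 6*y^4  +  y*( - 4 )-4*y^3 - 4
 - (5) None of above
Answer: 2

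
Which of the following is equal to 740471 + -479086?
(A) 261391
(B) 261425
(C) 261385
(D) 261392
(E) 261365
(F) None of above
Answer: C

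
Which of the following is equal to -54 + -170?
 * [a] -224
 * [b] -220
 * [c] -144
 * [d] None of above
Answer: a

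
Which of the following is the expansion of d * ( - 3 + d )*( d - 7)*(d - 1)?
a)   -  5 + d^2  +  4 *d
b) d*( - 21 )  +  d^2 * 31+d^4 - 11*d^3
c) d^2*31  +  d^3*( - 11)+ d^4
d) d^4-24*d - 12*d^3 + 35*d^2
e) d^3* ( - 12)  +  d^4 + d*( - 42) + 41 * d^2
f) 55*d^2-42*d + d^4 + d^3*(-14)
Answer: b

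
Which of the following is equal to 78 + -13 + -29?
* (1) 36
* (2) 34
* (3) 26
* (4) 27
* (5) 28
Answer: 1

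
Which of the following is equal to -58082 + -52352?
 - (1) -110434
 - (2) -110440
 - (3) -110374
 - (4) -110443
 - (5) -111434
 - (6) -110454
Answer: 1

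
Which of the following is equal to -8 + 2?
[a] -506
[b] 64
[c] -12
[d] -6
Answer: d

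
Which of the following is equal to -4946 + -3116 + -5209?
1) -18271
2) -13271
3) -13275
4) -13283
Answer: 2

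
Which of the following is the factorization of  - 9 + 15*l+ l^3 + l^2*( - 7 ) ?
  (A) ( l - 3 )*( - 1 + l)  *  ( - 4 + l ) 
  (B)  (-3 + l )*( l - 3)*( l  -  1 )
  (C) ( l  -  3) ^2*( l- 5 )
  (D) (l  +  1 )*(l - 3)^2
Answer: B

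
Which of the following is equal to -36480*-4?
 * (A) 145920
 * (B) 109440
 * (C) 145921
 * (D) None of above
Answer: A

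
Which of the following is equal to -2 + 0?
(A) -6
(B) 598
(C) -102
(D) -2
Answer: D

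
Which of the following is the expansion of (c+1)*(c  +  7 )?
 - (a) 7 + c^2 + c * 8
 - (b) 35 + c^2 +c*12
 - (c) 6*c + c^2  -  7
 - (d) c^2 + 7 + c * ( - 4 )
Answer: a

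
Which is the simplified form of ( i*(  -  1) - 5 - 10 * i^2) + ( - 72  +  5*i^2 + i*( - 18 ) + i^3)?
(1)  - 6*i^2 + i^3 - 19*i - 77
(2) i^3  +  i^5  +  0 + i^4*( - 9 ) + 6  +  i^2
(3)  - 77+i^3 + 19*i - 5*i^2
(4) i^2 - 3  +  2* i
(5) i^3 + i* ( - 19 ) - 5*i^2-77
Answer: 5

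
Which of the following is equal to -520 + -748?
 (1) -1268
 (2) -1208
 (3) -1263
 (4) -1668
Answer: 1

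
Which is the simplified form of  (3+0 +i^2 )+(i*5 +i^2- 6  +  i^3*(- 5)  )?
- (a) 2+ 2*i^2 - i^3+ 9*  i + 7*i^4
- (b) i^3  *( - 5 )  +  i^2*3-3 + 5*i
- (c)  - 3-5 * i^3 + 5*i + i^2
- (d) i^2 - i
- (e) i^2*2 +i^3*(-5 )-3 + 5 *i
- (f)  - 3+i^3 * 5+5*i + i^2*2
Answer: e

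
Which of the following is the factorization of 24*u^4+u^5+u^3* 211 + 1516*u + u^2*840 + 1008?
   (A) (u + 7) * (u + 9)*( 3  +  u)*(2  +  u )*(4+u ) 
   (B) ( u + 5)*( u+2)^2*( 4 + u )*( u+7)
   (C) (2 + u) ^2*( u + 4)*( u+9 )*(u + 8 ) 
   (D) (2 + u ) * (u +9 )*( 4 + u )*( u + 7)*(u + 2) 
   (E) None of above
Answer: D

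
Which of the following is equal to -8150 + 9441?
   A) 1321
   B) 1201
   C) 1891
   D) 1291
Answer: D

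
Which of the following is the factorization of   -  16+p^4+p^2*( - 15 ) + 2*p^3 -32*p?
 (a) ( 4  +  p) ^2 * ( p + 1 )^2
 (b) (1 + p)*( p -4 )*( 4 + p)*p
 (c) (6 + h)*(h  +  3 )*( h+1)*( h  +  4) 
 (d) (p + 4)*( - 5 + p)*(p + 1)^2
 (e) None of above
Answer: e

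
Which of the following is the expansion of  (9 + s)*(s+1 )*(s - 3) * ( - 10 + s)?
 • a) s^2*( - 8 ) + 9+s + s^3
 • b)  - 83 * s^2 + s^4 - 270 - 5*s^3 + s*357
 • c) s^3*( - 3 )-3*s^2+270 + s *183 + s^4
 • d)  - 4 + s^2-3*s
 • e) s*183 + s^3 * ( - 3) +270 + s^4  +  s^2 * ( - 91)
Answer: e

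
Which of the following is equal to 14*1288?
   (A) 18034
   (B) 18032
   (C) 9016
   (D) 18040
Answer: B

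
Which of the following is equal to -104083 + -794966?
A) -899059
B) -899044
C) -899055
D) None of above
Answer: D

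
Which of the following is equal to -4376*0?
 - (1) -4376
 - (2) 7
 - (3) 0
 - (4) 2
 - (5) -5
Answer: 3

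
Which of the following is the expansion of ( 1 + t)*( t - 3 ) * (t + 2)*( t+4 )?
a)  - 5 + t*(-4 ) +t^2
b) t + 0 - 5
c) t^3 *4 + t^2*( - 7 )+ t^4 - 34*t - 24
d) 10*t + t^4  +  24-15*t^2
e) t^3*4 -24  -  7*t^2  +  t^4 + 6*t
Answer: c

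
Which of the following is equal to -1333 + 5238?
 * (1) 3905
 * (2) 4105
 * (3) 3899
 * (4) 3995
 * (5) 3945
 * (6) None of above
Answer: 1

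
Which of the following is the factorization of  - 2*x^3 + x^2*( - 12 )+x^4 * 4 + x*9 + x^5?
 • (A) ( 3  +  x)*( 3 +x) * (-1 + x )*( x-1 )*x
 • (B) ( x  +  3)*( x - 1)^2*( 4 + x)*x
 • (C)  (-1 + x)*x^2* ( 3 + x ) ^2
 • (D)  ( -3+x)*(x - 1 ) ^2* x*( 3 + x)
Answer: A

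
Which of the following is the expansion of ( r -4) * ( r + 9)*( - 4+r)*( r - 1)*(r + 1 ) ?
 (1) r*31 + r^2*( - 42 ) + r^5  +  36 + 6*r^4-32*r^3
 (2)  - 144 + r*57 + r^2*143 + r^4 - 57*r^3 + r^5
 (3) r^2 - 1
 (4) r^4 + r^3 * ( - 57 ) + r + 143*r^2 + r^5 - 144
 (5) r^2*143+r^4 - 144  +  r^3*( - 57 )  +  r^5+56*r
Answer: 5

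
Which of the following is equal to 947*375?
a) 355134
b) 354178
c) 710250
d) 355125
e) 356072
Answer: d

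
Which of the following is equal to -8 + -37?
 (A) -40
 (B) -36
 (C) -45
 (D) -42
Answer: C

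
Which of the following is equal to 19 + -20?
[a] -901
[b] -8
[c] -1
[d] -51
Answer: c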